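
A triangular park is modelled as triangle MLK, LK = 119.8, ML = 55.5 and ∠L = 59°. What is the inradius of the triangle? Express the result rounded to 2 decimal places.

20.49

By the law of cosines, KM² = ML² + LK² − 2·ML·LK·cos L = 10583, so KM ≈ 102.88.
Area = ½·ML·LK·sin L ≈ 2849.6.
Semiperimeter s = (119.8+102.88+55.5)/2 = 139.09.
Inradius = area/s = 2849.6/139.09 ≈ 20.488.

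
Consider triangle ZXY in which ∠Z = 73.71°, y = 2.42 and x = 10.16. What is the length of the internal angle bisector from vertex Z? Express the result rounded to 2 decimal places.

t_Z ≈ 3.13

By the law of cosines, z² = x² + y² − 2·x·y·cos Z = 95.289, so z ≈ 9.7616.
The bisector from Z has length 2·x·y·cos(∠Z/2)/(x+y) ≈ 3.1278.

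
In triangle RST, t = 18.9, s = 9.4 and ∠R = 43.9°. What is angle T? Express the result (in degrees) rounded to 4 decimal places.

By the law of cosines, r² = s² + t² − 2·s·t·cos R = 189.54, so r ≈ 13.767.
Law of cosines again: cos T = (r² + s² − t²)/(2·r·s) ≈ -0.30640, so ∠T ≈ 107.84°.

107.8427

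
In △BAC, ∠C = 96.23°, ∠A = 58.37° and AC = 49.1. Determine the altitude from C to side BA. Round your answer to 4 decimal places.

h_C ≈ 41.8063

The third angle is ∠B = 180° − ∠A − ∠C = 25.40°.
Law of sines: CB = AC·sin A/sin B ≈ 97.465.
Law of sines: BA = AC·sin C/sin B ≈ 113.79.
Area = ½·AC·CB·sin C ≈ 2378.6.
The altitude from C has length 2·area/BA ≈ 41.806.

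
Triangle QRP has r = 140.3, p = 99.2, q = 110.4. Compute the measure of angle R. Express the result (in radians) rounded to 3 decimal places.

By the law of cosines, cos R = (p² + q² − r²) / (2·p·q) ≈ 0.10705, so ∠R ≈ 1.464 rad.

1.464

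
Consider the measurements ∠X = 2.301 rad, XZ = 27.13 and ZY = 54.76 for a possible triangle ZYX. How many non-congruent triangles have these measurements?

1

XZ·sin X = 27.13·sin(2.301 rad) ≈ 20.21.
Since ∠X is not acute, a triangle exists only if ZY > XZ; here ZY > XZ, so there is exactly one triangle.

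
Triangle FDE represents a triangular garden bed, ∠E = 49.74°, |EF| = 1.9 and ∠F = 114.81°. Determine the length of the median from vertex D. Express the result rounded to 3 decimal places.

The third angle is ∠D = 180° − ∠E − ∠F = 15.45°.
Law of sines: |DE| = |EF|·sin F/sin D ≈ 6.4739.
Law of sines: |FD| = |EF|·sin E/sin D ≈ 5.4427.
Median from D: ½√(2·|FD|² + 2·|DE|² − |EF|²) ≈ 5.9047.

5.905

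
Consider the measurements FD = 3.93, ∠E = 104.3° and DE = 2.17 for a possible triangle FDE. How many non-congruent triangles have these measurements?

DE·sin E = 2.17·sin(104.3°) ≈ 2.103.
Since ∠E is not acute, a triangle exists only if FD > DE; here FD > DE, so there is exactly one triangle.

1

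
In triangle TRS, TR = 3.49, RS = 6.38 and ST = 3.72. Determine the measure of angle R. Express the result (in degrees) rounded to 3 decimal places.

∠R ≈ 28.741°

By the law of cosines, cos R = (TR² + RS² − ST²) / (2·TR·RS) ≈ 0.87680, so ∠R ≈ 28.74°.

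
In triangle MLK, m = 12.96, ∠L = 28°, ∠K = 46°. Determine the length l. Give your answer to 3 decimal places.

6.330

The third angle is ∠M = 180° − ∠L − ∠K = 106.00°.
Law of sines: l = m·sin L/sin M ≈ 6.3295.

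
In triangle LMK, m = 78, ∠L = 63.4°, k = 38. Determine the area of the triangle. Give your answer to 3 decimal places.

area ≈ 1325.137

Area = ½·m·k·sin L ≈ 1325.1.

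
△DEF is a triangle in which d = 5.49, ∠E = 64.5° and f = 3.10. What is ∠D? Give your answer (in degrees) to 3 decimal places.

By the law of cosines, e² = f² + d² − 2·f·d·cos E = 25.096, so e ≈ 5.0096.
Law of cosines again: cos D = (e² + f² − d²)/(2·e·f) ≈ 0.14702, so ∠D ≈ 81.55°.

81.546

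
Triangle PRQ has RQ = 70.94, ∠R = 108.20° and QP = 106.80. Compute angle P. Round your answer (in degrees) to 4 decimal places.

39.1241

Law of sines: sin P = RQ·sin R/QP ≈ 0.63100.
Since QP ≥ RQ, only the acute value applies: ∠P ≈ 39.12°.
Then ∠Q = 180° − ∠R − ∠P ≈ 32.68°.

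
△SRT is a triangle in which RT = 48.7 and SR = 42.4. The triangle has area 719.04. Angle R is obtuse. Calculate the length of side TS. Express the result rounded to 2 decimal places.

84.46

From area = ½·SR·RT·sin R, we get sin R = 2·area/(SR·RT) ≈ 0.69645.
Taking the obtuse solution, ∠R ≈ 135.86°.
Law of cosines then gives TS ≈ 84.457.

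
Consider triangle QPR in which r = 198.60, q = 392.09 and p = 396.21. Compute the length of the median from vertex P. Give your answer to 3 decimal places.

m_P ≈ 239.463

Median from P: ½√(2·r² + 2·q² − p²) ≈ 239.46.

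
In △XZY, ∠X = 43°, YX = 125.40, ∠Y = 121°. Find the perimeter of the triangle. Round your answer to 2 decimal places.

The third angle is ∠Z = 180° − ∠Y − ∠X = 16.00°.
Law of sines: ZY = YX·sin X/sin Z ≈ 310.27.
Law of sines: XZ = YX·sin Y/sin Z ≈ 389.96.
Semiperimeter s = (310.27+125.4+389.96)/2 = 412.82.
Perimeter = 310.27 + 125.4 + 389.96 = 825.64.

perimeter ≈ 825.64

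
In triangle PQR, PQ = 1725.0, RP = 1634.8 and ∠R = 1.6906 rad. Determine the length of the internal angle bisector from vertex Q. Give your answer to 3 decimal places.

519.115

Law of sines: sin Q = RP·sin R/PQ ≈ 0.94092.
Since PQ ≥ RP, only the acute value applies: ∠Q ≈ 1.2253 rad.
Then ∠P = π − ∠R − ∠Q ≈ 0.2257 rad.
Law of sines gives QR = PQ·sin P/sin R ≈ 388.76.
The bisector from Q has length 2·PQ·QR·cos(∠Q/2)/(PQ+QR) ≈ 519.11.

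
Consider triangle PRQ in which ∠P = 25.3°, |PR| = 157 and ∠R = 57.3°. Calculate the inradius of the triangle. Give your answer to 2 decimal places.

24.98

The third angle is ∠Q = 180° − ∠P − ∠R = 97.40°.
Law of sines: |RQ| = |PR|·sin P/sin Q ≈ 67.659.
Law of sines: |QP| = |PR|·sin R/sin Q ≈ 133.23.
Area = ½·|PR|·|RQ|·sin R ≈ 4469.4.
Semiperimeter s = (67.659+133.23+157)/2 = 178.94.
Inradius = area/s = 4469.4/178.94 ≈ 24.977.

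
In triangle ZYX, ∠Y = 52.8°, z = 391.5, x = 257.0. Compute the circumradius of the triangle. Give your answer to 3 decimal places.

By the law of cosines, y² = x² + z² − 2·x·z·cos Y = 97657, so y ≈ 312.5.
Area = ½·x·z·sin Y ≈ 40072.
Circumradius = y/(2 sin Y) ≈ 196.16.

R ≈ 196.164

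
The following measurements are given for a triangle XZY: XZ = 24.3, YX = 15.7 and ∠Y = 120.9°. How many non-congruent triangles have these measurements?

YX·sin Y = 15.7·sin(120.9°) ≈ 13.47.
Since ∠Y is not acute, a triangle exists only if XZ > YX; here XZ > YX, so there is exactly one triangle.

1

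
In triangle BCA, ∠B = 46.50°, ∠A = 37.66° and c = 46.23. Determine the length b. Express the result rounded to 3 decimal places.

The third angle is ∠C = 180° − ∠A − ∠B = 95.84°.
Law of sines: b = c·sin B/sin C ≈ 33.709.

33.709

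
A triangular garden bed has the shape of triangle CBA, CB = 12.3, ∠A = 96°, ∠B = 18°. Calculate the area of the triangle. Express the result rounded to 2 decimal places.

The third angle is ∠C = 180° − ∠B − ∠A = 66.00°.
Law of sines: BA = CB·sin C/sin A ≈ 11.299.
Law of sines: AC = CB·sin B/sin A ≈ 3.8218.
Area = ½·CB·BA·sin B ≈ 21.472.

area ≈ 21.47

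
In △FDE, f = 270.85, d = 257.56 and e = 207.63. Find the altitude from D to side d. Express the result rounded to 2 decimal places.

195.45

Semiperimeter s = (270.85 + 257.56 + 207.63)/2 = 368.02.
Heron's formula: area = √(368.02·97.17·110.46·160.39) ≈ 25171.
The altitude from D has length 2·area/d ≈ 195.45.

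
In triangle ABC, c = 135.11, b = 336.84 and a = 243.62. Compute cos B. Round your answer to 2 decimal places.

By the law of cosines, cos B = (c² + a² − b²) / (2·c·a) ≈ -0.54466, so ∠B ≈ 123.00°.

-0.54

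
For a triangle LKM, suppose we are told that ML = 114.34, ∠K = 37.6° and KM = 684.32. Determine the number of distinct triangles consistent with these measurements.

0

KM·sin K = 684.32·sin(37.6°) ≈ 417.5.
Since ML = 114.34 < 417.5 = KM sin K, no triangle exists.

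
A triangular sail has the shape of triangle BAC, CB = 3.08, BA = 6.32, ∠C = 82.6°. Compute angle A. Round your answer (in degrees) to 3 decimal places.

∠A ≈ 28.900°

Law of sines: sin A = CB·sin C/BA ≈ 0.48328.
Since BA ≥ CB, only the acute value applies: ∠A ≈ 28.90°.
Then ∠B = 180° − ∠C − ∠A ≈ 68.50°.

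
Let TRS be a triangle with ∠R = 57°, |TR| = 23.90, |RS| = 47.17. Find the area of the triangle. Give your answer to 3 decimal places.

Area = ½·|TR|·|RS|·sin R ≈ 472.74.

area ≈ 472.743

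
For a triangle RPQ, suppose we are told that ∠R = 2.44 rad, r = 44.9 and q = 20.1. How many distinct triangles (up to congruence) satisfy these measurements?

1

q·sin R = 20.1·sin(2.44 rad) ≈ 12.97.
Since ∠R is not acute, a triangle exists only if r > q; here r > q, so there is exactly one triangle.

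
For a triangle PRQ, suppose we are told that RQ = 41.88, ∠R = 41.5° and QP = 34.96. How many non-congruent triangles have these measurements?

2

RQ·sin R = 41.88·sin(41.5°) ≈ 27.75.
Since RQ sin R < QP < RQ (27.75 < 34.96 < 41.88), two triangles exist.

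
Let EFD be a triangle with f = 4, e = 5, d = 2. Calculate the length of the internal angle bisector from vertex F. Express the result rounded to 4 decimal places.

By the law of cosines, cos F = (d² + e² − f²) / (2·d·e) ≈ 0.65000, so ∠F ≈ 0.863 rad.
The bisector from F has length 2·d·e·cos(∠F/2)/(d+e) ≈ 2.5951.

t_F ≈ 2.5951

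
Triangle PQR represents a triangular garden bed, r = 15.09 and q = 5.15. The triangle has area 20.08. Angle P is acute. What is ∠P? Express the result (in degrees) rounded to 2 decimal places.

From area = ½·q·r·sin P, we get sin P = 2·area/(q·r) ≈ 0.51677.
Taking the acute solution, ∠P ≈ 31.12°.

∠P ≈ 31.12°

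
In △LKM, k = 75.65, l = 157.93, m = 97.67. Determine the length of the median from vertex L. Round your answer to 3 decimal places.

37.359

Median from L: ½√(2·k² + 2·m² − l²) ≈ 37.359.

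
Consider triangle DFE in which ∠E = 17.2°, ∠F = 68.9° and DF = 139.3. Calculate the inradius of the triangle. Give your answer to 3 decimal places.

58.239

The third angle is ∠D = 180° − ∠F − ∠E = 93.90°.
Law of sines: FE = DF·sin D/sin E ≈ 469.98.
Law of sines: ED = DF·sin F/sin E ≈ 439.49.
Area = ½·DF·FE·sin F ≈ 30540.
Semiperimeter s = (469.98+439.49+139.3)/2 = 524.39.
Inradius = area/s = 30540/524.39 ≈ 58.239.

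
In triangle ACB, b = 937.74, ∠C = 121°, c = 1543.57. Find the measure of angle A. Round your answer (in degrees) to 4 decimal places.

Law of sines: sin B = b·sin C/c ≈ 0.52074.
Since c ≥ b, only the acute value applies: ∠B ≈ 31.38°.
Then ∠A = 180° − ∠C − ∠B ≈ 27.62°.

∠A ≈ 27.6180°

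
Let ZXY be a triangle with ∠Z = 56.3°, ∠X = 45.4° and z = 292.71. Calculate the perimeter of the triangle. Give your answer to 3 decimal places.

The third angle is ∠Y = 180° − ∠Z − ∠X = 78.30°.
Law of sines: x = z·sin X/sin Z ≈ 250.52.
Law of sines: y = z·sin Y/sin Z ≈ 344.52.
Semiperimeter s = (292.71+250.52+344.52)/2 = 443.87.
Perimeter = 292.71 + 250.52 + 344.52 = 887.75.

887.749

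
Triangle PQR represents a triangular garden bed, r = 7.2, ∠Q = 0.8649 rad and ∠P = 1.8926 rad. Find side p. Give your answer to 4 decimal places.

The third angle is ∠R = π − ∠P − ∠Q = 0.3841 rad.
Law of sines: p = r·sin P/sin R ≈ 18.228.

18.2281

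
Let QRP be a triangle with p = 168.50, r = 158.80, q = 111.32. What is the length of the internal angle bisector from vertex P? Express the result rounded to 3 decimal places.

By the law of cosines, cos P = (q² + r² − p²) / (2·q·r) ≈ 0.26071, so ∠P ≈ 74.89°.
The bisector from P has length 2·q·r·cos(∠P/2)/(q+r) ≈ 103.92.

103.918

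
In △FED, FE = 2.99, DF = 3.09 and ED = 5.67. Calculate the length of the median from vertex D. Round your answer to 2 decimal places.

Median from D: ½√(2·ED² + 2·DF² − FE²) ≈ 4.3143.

m_D ≈ 4.31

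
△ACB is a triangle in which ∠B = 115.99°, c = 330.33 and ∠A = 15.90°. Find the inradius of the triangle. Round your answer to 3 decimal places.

The third angle is ∠C = 180° − ∠B − ∠A = 48.11°.
Law of sines: a = c·sin A/sin C ≈ 121.57.
Law of sines: b = c·sin B/sin C ≈ 398.86.
Area = ½·c·a·sin B ≈ 18048.
Semiperimeter s = (121.57+330.33+398.86)/2 = 425.38.
Inradius = area/s = 18048/425.38 ≈ 42.428.

42.428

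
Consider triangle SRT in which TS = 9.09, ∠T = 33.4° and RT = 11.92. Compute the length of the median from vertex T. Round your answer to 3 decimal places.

m_T ≈ 10.070

By the law of cosines, SR² = RT² + TS² − 2·RT·TS·cos T = 43.798, so SR ≈ 6.618.
Median from T: ½√(2·RT² + 2·TS² − SR²) ≈ 10.07.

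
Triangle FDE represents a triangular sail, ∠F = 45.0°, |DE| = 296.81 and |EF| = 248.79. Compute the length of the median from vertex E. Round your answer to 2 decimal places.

Law of sines: sin D = |EF|·sin F/|DE| ≈ 0.59271.
Since |DE| ≥ |EF|, only the acute value applies: ∠D ≈ 36.35°.
Then ∠E = 180° − ∠F − ∠D ≈ 98.65°.
Law of sines gives |FD| = |DE|·sin E/sin F ≈ 414.98.
Median from E: ½√(2·|DE|² + 2·|EF|² − |FD|²) ≈ 178.73.

178.73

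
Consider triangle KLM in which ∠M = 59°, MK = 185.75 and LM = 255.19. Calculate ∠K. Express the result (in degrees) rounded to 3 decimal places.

76.054

By the law of cosines, KL² = LM² + MK² − 2·LM·MK·cos M = 50798, so KL ≈ 225.38.
Law of cosines again: cos K = (MK² + KL² − LM²)/(2·MK·KL) ≈ 0.24100, so ∠K ≈ 76.05°.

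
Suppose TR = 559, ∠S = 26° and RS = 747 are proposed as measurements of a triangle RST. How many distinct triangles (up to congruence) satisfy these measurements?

2

RS·sin S = 747·sin(26°) ≈ 327.5.
Since RS sin S < TR < RS (327.5 < 559 < 747), two triangles exist.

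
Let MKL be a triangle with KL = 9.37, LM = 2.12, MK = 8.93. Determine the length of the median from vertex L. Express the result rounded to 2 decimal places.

Median from L: ½√(2·KL² + 2·LM² − MK²) ≈ 5.1195.

5.12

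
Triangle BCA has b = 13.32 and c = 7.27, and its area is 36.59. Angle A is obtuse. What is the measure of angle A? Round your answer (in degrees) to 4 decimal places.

130.9128

From area = ½·b·c·sin A, we get sin A = 2·area/(b·c) ≈ 0.75571.
Taking the obtuse solution, ∠A ≈ 130.91°.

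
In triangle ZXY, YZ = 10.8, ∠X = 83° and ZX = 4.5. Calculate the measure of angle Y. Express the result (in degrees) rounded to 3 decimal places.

∠Y ≈ 24.429°

Law of sines: sin Y = ZX·sin X/YZ ≈ 0.41356.
Since YZ ≥ ZX, only the acute value applies: ∠Y ≈ 24.43°.
Then ∠Z = 180° − ∠X − ∠Y ≈ 72.57°.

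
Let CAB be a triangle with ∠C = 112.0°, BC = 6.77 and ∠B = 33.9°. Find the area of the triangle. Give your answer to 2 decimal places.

The third angle is ∠A = 180° − ∠B − ∠C = 34.10°.
Law of sines: AB = BC·sin C/sin A ≈ 11.196.
Law of sines: CA = BC·sin B/sin A ≈ 6.7351.
Area = ½·BC·AB·sin B ≈ 21.138.

area ≈ 21.14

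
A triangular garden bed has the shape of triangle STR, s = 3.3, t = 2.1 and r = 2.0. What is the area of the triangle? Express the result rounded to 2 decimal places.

Semiperimeter p = (3.3 + 2.1 + 2)/2 = 3.7.
Heron's formula: area = √(3.7·0.4·1.6·1.7) ≈ 2.0064.

2.01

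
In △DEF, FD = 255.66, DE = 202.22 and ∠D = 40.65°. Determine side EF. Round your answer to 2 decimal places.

166.75

By the law of cosines, EF² = FD² + DE² − 2·FD·DE·cos D = 27806, so EF ≈ 166.75.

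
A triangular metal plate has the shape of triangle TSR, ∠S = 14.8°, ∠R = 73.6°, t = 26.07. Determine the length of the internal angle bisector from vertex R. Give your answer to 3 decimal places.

The third angle is ∠T = 180° − ∠S − ∠R = 91.60°.
Law of sines: s = t·sin S/sin T ≈ 6.6621.
Law of sines: r = t·sin R/sin T ≈ 25.019.
The bisector from R has length 2·t·s·cos(∠R/2)/(t+s) ≈ 8.4975.

t_R ≈ 8.498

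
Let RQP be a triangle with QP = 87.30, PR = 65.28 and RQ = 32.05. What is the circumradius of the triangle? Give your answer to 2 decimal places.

By the law of cosines, cos R = (PR² + RQ² − QP²) / (2·PR·RQ) ≈ -0.55745, so ∠R ≈ 123.88°.
Circumradius = QP/(2 sin R) ≈ 52.577.

52.58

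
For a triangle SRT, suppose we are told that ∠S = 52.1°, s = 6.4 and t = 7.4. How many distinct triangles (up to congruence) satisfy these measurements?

2

t·sin S = 7.4·sin(52.1°) ≈ 5.839.
Since t sin S < s < t (5.839 < 6.4 < 7.4), two triangles exist.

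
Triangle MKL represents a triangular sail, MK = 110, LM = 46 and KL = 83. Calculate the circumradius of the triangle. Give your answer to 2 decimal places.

By the law of cosines, cos M = (LM² + MK² − KL²) / (2·LM·MK) ≈ 0.72401, so ∠M ≈ 43.61°.
Circumradius = KL/(2 sin M) ≈ 60.163.

60.16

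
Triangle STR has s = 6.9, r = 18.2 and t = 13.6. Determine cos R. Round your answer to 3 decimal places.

By the law of cosines, cos R = (s² + t² − r²) / (2·s·t) ≈ -0.52574, so ∠R ≈ 121.72°.

-0.526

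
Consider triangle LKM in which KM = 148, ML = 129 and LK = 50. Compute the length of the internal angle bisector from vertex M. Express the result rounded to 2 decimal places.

135.90

By the law of cosines, cos M = (KM² + ML² − LK²) / (2·KM·ML) ≈ 0.94398, so ∠M ≈ 0.3363 rad.
The bisector from M has length 2·KM·ML·cos(∠M/2)/(KM+ML) ≈ 135.9.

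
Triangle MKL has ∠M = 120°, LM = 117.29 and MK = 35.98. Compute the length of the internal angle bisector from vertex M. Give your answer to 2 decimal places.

By the law of cosines, KL² = LM² + MK² − 2·LM·MK·cos M = 19272, so KL ≈ 138.82.
The bisector from M has length 2·LM·MK·cos(∠M/2)/(LM+MK) ≈ 27.534.

t_M ≈ 27.53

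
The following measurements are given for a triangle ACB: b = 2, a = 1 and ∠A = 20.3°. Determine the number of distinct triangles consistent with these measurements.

b·sin A = 2·sin(20.3°) ≈ 0.6939.
Since b sin A < a < b (0.6939 < 1 < 2), two triangles exist.

2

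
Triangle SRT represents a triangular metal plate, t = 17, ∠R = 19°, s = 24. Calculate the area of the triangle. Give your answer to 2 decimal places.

Area = ½·t·s·sin R ≈ 66.416.

66.42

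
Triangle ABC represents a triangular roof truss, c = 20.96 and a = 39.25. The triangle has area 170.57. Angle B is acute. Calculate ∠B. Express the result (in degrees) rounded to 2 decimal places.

24.50

From area = ½·c·a·sin B, we get sin B = 2·area/(c·a) ≈ 0.41467.
Taking the acute solution, ∠B ≈ 24.50°.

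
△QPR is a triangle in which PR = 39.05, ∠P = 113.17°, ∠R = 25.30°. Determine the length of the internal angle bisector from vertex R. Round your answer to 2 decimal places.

t_R ≈ 44.27

The third angle is ∠Q = 180° − ∠P − ∠R = 41.53°.
Law of sines: RQ = PR·sin P/sin Q ≈ 54.147.
Law of sines: QP = PR·sin R/sin Q ≈ 25.17.
The bisector from R has length 2·PR·RQ·cos(∠R/2)/(PR+RQ) ≈ 44.274.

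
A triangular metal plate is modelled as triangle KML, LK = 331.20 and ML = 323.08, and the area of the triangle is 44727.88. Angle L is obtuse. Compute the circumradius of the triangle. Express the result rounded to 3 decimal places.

From area = ½·ML·LK·sin L, we get sin L = 2·area/(ML·LK) ≈ 0.83600.
Taking the obtuse solution, ∠L ≈ 123.28°.
Law of cosines then gives KM ≈ 575.77.
Circumradius = KM/(2 sin L) ≈ 344.36.

344.356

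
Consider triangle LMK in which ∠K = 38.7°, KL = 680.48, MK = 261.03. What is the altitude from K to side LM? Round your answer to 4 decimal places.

220.3881

By the law of cosines, LM² = MK² + KL² − 2·MK·KL·cos K = 2.5394e+05, so LM ≈ 503.93.
Area = ½·MK·KL·sin K ≈ 55530.
The altitude from K has length 2·area/LM ≈ 220.39.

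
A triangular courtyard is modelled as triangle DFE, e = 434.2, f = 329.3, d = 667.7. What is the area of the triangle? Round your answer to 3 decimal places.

61041.799

Semiperimeter s = (667.7 + 329.3 + 434.2)/2 = 715.6.
Heron's formula: area = √(715.6·47.9·386.3·281.4) ≈ 61042.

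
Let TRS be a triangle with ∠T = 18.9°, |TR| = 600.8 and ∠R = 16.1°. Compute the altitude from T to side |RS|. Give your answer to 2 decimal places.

The third angle is ∠S = 180° − ∠T − ∠R = 145.00°.
Law of sines: |RS| = |TR|·sin T/sin S ≈ 339.29.
Law of sines: |ST| = |TR|·sin R/sin S ≈ 290.48.
Area = ½·|TR|·|RS|·sin R ≈ 28265.
The altitude from T has length 2·area/|RS| ≈ 166.61.

166.61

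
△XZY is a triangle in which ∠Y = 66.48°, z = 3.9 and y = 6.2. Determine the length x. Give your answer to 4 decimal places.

Law of sines: sin Z = z·sin Y/y ≈ 0.57677.
Since y ≥ z, only the acute value applies: ∠Z ≈ 35.22°.
Then ∠X = 180° − ∠Y − ∠Z ≈ 78.30°.
Law of sines gives x = y·sin X/sin Y ≈ 6.6212.

6.6212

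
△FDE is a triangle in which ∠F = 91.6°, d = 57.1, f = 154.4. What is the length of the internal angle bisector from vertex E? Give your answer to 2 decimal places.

Law of sines: sin D = d·sin F/f ≈ 0.36967.
Since f ≥ d, only the acute value applies: ∠D ≈ 21.70°.
Then ∠E = 180° − ∠F − ∠D ≈ 66.70°.
Law of sines gives e = f·sin E/sin F ≈ 141.87.
The bisector from E has length 2·f·d·cos(∠E/2)/(f+d) ≈ 69.638.

t_E ≈ 69.64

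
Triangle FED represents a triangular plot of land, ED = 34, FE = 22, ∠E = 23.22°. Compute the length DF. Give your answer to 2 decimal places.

By the law of cosines, DF² = FE² + ED² − 2·FE·ED·cos E = 265.18, so DF ≈ 16.284.

16.28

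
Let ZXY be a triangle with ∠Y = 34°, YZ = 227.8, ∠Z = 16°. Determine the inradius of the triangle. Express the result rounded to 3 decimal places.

The third angle is ∠X = 180° − ∠Y − ∠Z = 130.00°.
Law of sines: XY = YZ·sin Z/sin X ≈ 81.967.
Law of sines: ZX = YZ·sin Y/sin X ≈ 166.29.
Area = ½·YZ·XY·sin Y ≈ 5220.6.
Semiperimeter s = (81.967+227.8+166.29)/2 = 238.03.
Inradius = area/s = 5220.6/238.03 ≈ 21.933.

r ≈ 21.933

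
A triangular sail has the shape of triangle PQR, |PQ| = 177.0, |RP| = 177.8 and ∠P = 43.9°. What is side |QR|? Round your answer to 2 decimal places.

By the law of cosines, |QR|² = |RP|² + |PQ|² − 2·|RP|·|PQ|·cos P = 17589, so |QR| ≈ 132.63.

132.63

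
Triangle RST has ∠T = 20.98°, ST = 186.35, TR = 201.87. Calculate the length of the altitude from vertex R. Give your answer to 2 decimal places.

h_R ≈ 72.28

By the law of cosines, RS² = ST² + TR² − 2·ST·TR·cos T = 5228.7, so RS ≈ 72.31.
Area = ½·ST·TR·sin T ≈ 6734.5.
The altitude from R has length 2·area/ST ≈ 72.278.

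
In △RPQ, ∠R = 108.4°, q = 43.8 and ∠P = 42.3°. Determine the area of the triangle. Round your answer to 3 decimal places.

The third angle is ∠Q = 180° − ∠R − ∠P = 29.30°.
Law of sines: r = q·sin R/sin Q ≈ 84.925.
Law of sines: p = q·sin P/sin Q ≈ 60.235.
Area = ½·q·r·sin P ≈ 1251.7.

1251.706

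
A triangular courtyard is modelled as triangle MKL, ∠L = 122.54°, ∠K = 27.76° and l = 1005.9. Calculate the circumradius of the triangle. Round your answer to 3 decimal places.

The third angle is ∠M = 180° − ∠K − ∠L = 29.70°.
Law of sines: m = l·sin M/sin L ≈ 591.19.
Law of sines: k = l·sin K/sin L ≈ 555.76.
Circumradius = l/(2 sin L) ≈ 596.61.

596.608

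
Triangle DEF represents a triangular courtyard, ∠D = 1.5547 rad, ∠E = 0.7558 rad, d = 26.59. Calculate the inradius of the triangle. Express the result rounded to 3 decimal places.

r ≈ 5.557

The third angle is ∠F = π − ∠D − ∠E = 0.8311 rad.
Law of sines: e = d·sin E/sin D ≈ 18.24.
Law of sines: f = d·sin F/sin D ≈ 19.644.
Area = ½·d·e·sin F ≈ 179.12.
Semiperimeter s = (26.59+18.24+19.644)/2 = 32.237.
Inradius = area/s = 179.12/32.237 ≈ 5.5565.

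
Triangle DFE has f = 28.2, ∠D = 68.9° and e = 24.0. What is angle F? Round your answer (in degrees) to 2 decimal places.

∠F ≈ 62.24°

By the law of cosines, d² = f² + e² − 2·f·e·cos D = 883.95, so d ≈ 29.731.
Law of cosines again: cos F = (e² + d² − f²)/(2·e·d) ≈ 0.46578, so ∠F ≈ 62.24°.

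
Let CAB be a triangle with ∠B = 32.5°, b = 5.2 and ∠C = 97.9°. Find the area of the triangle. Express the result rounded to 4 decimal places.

The third angle is ∠A = 180° − ∠B − ∠C = 49.60°.
Law of sines: c = b·sin C/sin B ≈ 9.5862.
Law of sines: a = b·sin A/sin B ≈ 7.3702.
Area = ½·b·c·sin A ≈ 18.981.

area ≈ 18.9806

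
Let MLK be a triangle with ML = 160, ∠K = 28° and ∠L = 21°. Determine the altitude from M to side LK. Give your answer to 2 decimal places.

57.34

The third angle is ∠M = 180° − ∠L − ∠K = 131.00°.
Law of sines: LK = ML·sin M/sin K ≈ 257.21.
Law of sines: KM = ML·sin L/sin K ≈ 122.13.
Area = ½·ML·LK·sin L ≈ 7374.1.
The altitude from M has length 2·area/LK ≈ 57.339.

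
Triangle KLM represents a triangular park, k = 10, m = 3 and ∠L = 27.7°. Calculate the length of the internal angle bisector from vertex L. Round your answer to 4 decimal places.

t_L ≈ 4.4812

By the law of cosines, l² = m² + k² − 2·m·k·cos L = 55.876, so l ≈ 7.4751.
The bisector from L has length 2·m·k·cos(∠L/2)/(m+k) ≈ 4.4812.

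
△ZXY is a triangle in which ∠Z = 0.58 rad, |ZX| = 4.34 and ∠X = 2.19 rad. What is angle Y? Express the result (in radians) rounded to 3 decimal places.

The third angle is ∠Y = π − ∠Z − ∠X = 0.372 rad.

∠Y ≈ 0.372 rad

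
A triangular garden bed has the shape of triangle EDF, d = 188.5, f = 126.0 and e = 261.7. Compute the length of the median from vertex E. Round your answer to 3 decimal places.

92.641

Median from E: ½√(2·d² + 2·f² − e²) ≈ 92.641.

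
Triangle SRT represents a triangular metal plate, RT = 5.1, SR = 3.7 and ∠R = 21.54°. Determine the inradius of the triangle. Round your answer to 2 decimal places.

r ≈ 0.63

By the law of cosines, TS² = SR² + RT² − 2·SR·RT·cos R = 4.5957, so TS ≈ 2.1438.
Area = ½·SR·RT·sin R ≈ 3.4641.
Semiperimeter s = (5.1+2.1438+3.7)/2 = 5.4719.
Inradius = area/s = 3.4641/5.4719 ≈ 0.63307.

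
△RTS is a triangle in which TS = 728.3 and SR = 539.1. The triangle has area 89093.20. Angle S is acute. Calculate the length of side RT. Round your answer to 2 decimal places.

From area = ½·TS·SR·sin S, we get sin S = 2·area/(TS·SR) ≈ 0.45383.
Taking the acute solution, ∠S ≈ 26.99°.
Law of cosines then gives RT ≈ 348.31.

348.31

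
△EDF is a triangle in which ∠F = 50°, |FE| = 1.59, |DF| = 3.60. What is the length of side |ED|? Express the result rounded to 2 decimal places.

2.85

By the law of cosines, |ED|² = |DF|² + |FE|² − 2·|DF|·|FE|·cos F = 8.1295, so |ED| ≈ 2.8512.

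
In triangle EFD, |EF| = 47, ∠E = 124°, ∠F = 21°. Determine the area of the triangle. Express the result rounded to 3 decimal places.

572.108

The third angle is ∠D = 180° − ∠E − ∠F = 35.00°.
Law of sines: |FD| = |EF|·sin E/sin D ≈ 67.933.
Law of sines: |DE| = |EF|·sin F/sin D ≈ 29.365.
Area = ½·|EF|·|FD|·sin F ≈ 572.11.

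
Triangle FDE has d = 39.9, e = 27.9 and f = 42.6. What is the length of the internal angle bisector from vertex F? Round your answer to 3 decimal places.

By the law of cosines, cos F = (d² + e² − f²) / (2·d·e) ≈ 0.24958, so ∠F ≈ 75.55°.
The bisector from F has length 2·d·e·cos(∠F/2)/(d+e) ≈ 25.956.

25.956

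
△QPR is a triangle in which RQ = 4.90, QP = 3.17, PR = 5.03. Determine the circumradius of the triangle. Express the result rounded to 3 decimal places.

By the law of cosines, cos Q = (RQ² + QP² − PR²) / (2·RQ·QP) ≈ 0.28192, so ∠Q ≈ 73.63°.
Circumradius = PR/(2 sin Q) ≈ 2.6213.

2.621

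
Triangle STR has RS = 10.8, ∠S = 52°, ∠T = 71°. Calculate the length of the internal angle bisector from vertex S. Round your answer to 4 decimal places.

The third angle is ∠R = 180° − ∠S − ∠T = 57.00°.
Law of sines: TR = RS·sin S/sin T ≈ 9.0009.
Law of sines: ST = RS·sin R/sin T ≈ 9.5795.
The bisector from S has length 2·RS·ST·cos(∠S/2)/(RS+ST) ≈ 9.1257.

t_S ≈ 9.1257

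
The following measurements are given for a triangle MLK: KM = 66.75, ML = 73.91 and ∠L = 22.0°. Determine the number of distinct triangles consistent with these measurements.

2

ML·sin L = 73.91·sin(22.0°) ≈ 27.69.
Since ML sin L < KM < ML (27.69 < 66.75 < 73.91), two triangles exist.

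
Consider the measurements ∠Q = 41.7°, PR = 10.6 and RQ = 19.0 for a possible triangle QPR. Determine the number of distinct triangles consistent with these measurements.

RQ·sin Q = 19.0·sin(41.7°) ≈ 12.64.
Since PR = 10.6 < 12.64 = RQ sin Q, no triangle exists.

0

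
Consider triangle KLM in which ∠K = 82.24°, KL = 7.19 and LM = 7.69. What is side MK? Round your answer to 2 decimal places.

Law of sines: sin M = KL·sin K/LM ≈ 0.92642.
Since LM ≥ KL, only the acute value applies: ∠M ≈ 67.88°.
Then ∠L = 180° − ∠K − ∠M ≈ 29.88°.
Law of sines gives MK = LM·sin L/sin K ≈ 3.8661.

3.87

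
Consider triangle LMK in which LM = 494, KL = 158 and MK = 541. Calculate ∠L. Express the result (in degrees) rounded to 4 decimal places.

By the law of cosines, cos L = (KL² + LM² − MK²) / (2·KL·LM) ≈ -0.15170, so ∠L ≈ 98.73°.

∠L ≈ 98.7255°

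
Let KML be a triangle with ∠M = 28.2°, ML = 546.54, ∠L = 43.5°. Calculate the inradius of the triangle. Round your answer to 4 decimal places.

84.2427

The third angle is ∠K = 180° − ∠M − ∠L = 108.30°.
Law of sines: LK = ML·sin M/sin K ≈ 272.03.
Law of sines: KM = ML·sin L/sin K ≈ 396.25.
Area = ½·ML·LK·sin L ≈ 51170.
Semiperimeter s = (546.54+272.03+396.25)/2 = 607.41.
Inradius = area/s = 51170/607.41 ≈ 84.243.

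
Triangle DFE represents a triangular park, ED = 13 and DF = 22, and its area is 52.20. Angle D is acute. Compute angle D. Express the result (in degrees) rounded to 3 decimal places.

From area = ½·ED·DF·sin D, we get sin D = 2·area/(ED·DF) ≈ 0.36503.
Taking the acute solution, ∠D ≈ 21.41°.

∠D ≈ 21.410°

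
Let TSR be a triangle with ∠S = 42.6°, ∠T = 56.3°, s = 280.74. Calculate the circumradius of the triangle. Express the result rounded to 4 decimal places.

207.3792

The third angle is ∠R = 180° − ∠T − ∠S = 81.10°.
Law of sines: t = s·sin T/sin S ≈ 345.06.
Law of sines: r = s·sin R/sin S ≈ 409.76.
Circumradius = s/(2 sin S) ≈ 207.38.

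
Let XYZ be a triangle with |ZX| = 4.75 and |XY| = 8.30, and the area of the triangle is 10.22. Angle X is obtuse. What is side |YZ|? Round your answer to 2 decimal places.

From area = ½·|ZX|·|XY|·sin X, we get sin X = 2·area/(|ZX|·|XY|) ≈ 0.51845.
Taking the obtuse solution, ∠X ≈ 148.77°.
Law of cosines then gives |YZ| ≈ 12.605.

12.60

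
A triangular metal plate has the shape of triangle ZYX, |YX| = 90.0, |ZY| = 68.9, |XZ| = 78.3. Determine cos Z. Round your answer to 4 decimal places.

cos Z ≈ 0.2575

By the law of cosines, cos Z = (|XZ|² + |ZY|² − |YX|²) / (2·|XZ|·|ZY|) ≈ 0.25748, so ∠Z ≈ 75.08°.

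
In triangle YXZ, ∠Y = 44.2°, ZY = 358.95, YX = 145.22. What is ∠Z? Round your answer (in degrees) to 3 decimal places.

∠Z ≈ 21.667°

By the law of cosines, XZ² = ZY² + YX² − 2·ZY·YX·cos Y = 75194, so XZ ≈ 274.21.
Law of cosines again: cos Z = (XZ² + ZY² − YX²)/(2·XZ·ZY) ≈ 0.92935, so ∠Z ≈ 21.67°.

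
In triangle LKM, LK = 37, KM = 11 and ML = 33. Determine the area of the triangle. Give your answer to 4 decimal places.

area ≈ 177.0937

Semiperimeter s = (11 + 33 + 37)/2 = 40.5.
Heron's formula: area = √(40.5·29.5·7.5·3.5) ≈ 177.09.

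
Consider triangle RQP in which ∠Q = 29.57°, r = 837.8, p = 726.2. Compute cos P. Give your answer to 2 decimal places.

By the law of cosines, q² = p² + r² − 2·p·r·cos Q = 1.7094e+05, so q ≈ 413.45.
Law of cosines again: cos P = (r² + q² − p²)/(2·r·q) ≈ 0.49869, so ∠P ≈ 60.09°.

cos P ≈ 0.50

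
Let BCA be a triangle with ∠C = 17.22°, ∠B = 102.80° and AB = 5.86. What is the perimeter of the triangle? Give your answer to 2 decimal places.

The third angle is ∠A = 180° − ∠B − ∠C = 59.98°.
Law of sines: CA = AB·sin B/sin C ≈ 19.303.
Law of sines: BC = AB·sin A/sin C ≈ 17.139.
Semiperimeter s = (19.303+5.86+17.139)/2 = 21.151.
Perimeter = 19.303 + 5.86 + 17.139 = 42.302.

perimeter ≈ 42.30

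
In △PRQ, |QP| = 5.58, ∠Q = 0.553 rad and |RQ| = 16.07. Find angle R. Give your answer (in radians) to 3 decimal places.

By the law of cosines, |PR|² = |RQ|² + |QP|² − 2·|RQ|·|QP|·cos Q = 136.77, so |PR| ≈ 11.695.
Law of cosines again: cos R = (|PR|² + |RQ|² − |QP|²)/(2·|PR|·|RQ|) ≈ 0.96809, so ∠R ≈ 0.253 rad.

0.253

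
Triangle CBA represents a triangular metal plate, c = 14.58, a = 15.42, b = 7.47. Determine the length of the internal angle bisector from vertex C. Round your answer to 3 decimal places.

By the law of cosines, cos C = (b² + a² − c²) / (2·b·a) ≈ 0.35160, so ∠C ≈ 1.212 rad.
The bisector from C has length 2·b·a·cos(∠C/2)/(b+a) ≈ 8.2737.

t_C ≈ 8.274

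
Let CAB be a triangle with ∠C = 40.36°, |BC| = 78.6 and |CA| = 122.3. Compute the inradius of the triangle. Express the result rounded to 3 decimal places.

22.119

By the law of cosines, |AB|² = |BC|² + |CA|² − 2·|BC|·|CA|·cos C = 6485.6, so |AB| ≈ 80.533.
Area = ½·|BC|·|CA|·sin C ≈ 3112.6.
Semiperimeter s = (80.533+78.6+122.3)/2 = 140.72.
Inradius = area/s = 3112.6/140.72 ≈ 22.119.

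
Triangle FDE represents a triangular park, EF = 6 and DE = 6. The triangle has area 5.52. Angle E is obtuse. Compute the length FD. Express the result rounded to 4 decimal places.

From area = ½·DE·EF·sin E, we get sin E = 2·area/(DE·EF) ≈ 0.30667.
Taking the obtuse solution, ∠E ≈ 162.14°.
Law of cosines then gives FD ≈ 11.855.

11.8546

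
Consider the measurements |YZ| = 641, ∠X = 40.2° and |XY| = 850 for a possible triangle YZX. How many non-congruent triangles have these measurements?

2

|XY|·sin X = 850·sin(40.2°) ≈ 548.6.
Since |XY| sin X < |YZ| < |XY| (548.6 < 641 < 850), two triangles exist.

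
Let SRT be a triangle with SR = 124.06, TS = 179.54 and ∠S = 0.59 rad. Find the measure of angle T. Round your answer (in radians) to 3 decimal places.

By the law of cosines, RT² = TS² + SR² − 2·TS·SR·cos S = 10609, so RT ≈ 103.
Law of cosines again: cos T = (RT² + TS² − SR²)/(2·RT·TS) ≈ 0.74226, so ∠T ≈ 0.734 rad.

∠T ≈ 0.734 rad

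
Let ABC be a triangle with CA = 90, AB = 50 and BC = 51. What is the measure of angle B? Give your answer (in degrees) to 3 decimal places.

By the law of cosines, cos B = (AB² + BC² − CA²) / (2·AB·BC) ≈ -0.58804, so ∠B ≈ 126.02°.

126.018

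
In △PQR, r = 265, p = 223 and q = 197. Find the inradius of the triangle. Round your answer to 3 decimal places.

Semiperimeter s = (223 + 197 + 265)/2 = 342.5.
Heron's formula: area = √(342.5·119.5·145.5·77.5) ≈ 21483.
Inradius = area/s = 21483/342.5 ≈ 62.724.

62.724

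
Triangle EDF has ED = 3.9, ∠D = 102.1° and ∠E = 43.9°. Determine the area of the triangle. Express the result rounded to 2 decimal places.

The third angle is ∠F = 180° − ∠E − ∠D = 34.00°.
Law of sines: DF = ED·sin E/sin F ≈ 4.836.
Law of sines: FE = ED·sin D/sin F ≈ 6.8194.
Area = ½·ED·DF·sin D ≈ 9.2207.

area ≈ 9.22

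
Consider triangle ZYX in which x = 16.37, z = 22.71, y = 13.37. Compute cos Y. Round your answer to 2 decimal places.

cos Y ≈ 0.81

By the law of cosines, cos Y = (x² + z² − y²) / (2·x·z) ≈ 0.81364, so ∠Y ≈ 0.620 rad.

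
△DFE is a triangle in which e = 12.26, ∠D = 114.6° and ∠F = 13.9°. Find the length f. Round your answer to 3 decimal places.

3.763

The third angle is ∠E = 180° − ∠D − ∠F = 51.50°.
Law of sines: f = e·sin F/sin E ≈ 3.7633.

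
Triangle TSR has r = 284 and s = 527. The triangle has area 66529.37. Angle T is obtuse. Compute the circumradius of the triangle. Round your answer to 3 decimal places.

395.868

From area = ½·s·r·sin T, we get sin T = 2·area/(s·r) ≈ 0.88903.
Taking the obtuse solution, ∠T ≈ 117.25°.
Law of cosines then gives t ≈ 703.87.
Circumradius = t/(2 sin T) ≈ 395.87.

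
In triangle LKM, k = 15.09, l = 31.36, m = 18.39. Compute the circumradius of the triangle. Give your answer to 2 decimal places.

R ≈ 23.80

By the law of cosines, cos L = (k² + m² − l²) / (2·k·m) ≈ -0.75233, so ∠L ≈ 138.79°.
Circumradius = l/(2 sin L) ≈ 23.801.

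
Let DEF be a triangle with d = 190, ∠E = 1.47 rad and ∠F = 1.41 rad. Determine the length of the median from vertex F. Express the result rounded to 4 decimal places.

The third angle is ∠D = π − ∠E − ∠F = 0.262 rad.
Law of sines: e = d·sin E/sin D ≈ 730.94.
Law of sines: f = d·sin F/sin D ≈ 725.19.
Median from F: ½√(2·d² + 2·e² − f²) ≈ 392.06.

m_F ≈ 392.0605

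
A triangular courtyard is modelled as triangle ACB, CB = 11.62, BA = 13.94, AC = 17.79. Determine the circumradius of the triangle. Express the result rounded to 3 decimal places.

By the law of cosines, cos A = (BA² + AC² − CB²) / (2·BA·AC) ≈ 0.75765, so ∠A ≈ 40.74°.
Circumradius = CB/(2 sin A) ≈ 8.902.

R ≈ 8.902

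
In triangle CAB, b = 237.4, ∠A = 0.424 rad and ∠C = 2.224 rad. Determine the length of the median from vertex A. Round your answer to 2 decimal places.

311.00

The third angle is ∠B = π − ∠C − ∠A = 0.494 rad.
Law of sines: c = b·sin C/sin B ≈ 397.91.
Law of sines: a = b·sin A/sin B ≈ 206.14.
Median from A: ½√(2·b² + 2·c² − a²) ≈ 311.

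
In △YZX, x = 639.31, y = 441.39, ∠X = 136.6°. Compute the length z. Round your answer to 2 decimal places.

Law of sines: sin Y = y·sin X/x ≈ 0.47438.
Since x ≥ y, only the acute value applies: ∠Y ≈ 28.32°.
Then ∠Z = 180° − ∠X − ∠Y ≈ 15.08°.
Law of sines gives z = x·sin Z/sin X ≈ 242.1.

242.10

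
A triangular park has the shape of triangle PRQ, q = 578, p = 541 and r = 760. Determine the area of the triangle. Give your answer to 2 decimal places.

155865.12

Semiperimeter s = (541 + 760 + 578)/2 = 939.5.
Heron's formula: area = √(939.5·398.5·179.5·361.5) ≈ 1.5587e+05.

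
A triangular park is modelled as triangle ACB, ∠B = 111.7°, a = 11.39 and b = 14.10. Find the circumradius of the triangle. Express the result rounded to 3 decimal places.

Law of sines: sin A = a·sin B/b ≈ 0.75055.
Since b ≥ a, only the acute value applies: ∠A ≈ 48.64°.
Then ∠C = 180° − ∠B − ∠A ≈ 19.66°.
Law of sines gives c = b·sin C/sin B ≈ 5.106.
Circumradius = b/(2 sin B) ≈ 7.5877.

R ≈ 7.588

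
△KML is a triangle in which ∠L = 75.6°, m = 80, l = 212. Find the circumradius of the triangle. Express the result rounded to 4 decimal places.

109.4382

Law of sines: sin M = m·sin L/l ≈ 0.36550.
Since l ≥ m, only the acute value applies: ∠M ≈ 21.44°.
Then ∠K = 180° − ∠L − ∠M ≈ 82.96°.
Law of sines gives k = l·sin K/sin L ≈ 217.23.
Circumradius = l/(2 sin L) ≈ 109.44.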